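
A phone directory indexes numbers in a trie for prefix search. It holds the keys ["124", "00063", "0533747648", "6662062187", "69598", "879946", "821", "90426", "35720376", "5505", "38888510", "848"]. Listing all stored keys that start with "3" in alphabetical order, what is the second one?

DFS of the "3" subtree visits, in order: "35720376", "38888510"
Position 2: 38888510

38888510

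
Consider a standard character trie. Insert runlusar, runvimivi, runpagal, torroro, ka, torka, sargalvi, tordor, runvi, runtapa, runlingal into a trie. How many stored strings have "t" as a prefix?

Filter for entries beginning with "t":
Matches: "tordor", "torka", "torroro"
Count: 3

3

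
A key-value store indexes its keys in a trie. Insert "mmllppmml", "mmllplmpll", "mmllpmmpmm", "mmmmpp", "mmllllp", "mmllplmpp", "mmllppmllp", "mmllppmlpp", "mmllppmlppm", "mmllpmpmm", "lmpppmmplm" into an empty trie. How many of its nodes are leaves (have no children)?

A leaf is a node with no children — equivalently, the end of a word that is not a proper prefix of any other stored word.
Those words: "lmpppmmplm", "mmllllp", "mmllplmpll", "mmllplmpp", "mmllpmmpmm", "mmllpmpmm", "mmllppmllp", "mmllppmlppm", "mmllppmml", "mmmmpp"
Leaf count: 10

10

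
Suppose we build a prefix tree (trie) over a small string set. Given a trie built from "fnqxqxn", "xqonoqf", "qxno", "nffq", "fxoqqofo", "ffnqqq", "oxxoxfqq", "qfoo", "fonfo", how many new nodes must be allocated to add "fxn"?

1

"fx" is already a path in the trie; the remaining "n" must be added.
New nodes needed: |"fxn"| − 2 = 3 − 2 = 1.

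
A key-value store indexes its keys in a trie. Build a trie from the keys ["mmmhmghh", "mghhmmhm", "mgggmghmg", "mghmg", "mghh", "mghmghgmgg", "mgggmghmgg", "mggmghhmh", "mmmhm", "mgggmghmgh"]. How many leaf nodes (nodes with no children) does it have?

A leaf is a node with no children — equivalently, the end of a word that is not a proper prefix of any other stored word.
Those words: "mgggmghmgg", "mgggmghmgh", "mggmghhmh", "mghhmmhm", "mghmghgmgg", "mmmhmghh"
Leaf count: 6

6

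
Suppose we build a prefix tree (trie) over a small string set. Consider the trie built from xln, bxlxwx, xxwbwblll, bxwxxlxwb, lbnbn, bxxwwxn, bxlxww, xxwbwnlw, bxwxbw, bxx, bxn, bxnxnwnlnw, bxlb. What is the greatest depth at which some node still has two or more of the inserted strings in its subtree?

Equivalently: take the maximum, over all pairs, of their longest common prefix length.
"bxlxww" and "bxlxwx" agree on "bxlxw" (5 characters) before diverging; nothing deeper is shared.
Longest shared-prefix length: 5

5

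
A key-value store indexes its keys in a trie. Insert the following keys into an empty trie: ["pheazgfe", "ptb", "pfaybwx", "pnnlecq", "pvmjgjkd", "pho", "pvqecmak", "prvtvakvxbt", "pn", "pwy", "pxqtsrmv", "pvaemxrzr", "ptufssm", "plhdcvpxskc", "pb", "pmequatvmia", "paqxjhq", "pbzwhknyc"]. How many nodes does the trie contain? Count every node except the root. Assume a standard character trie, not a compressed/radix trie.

101

Insert word by word; a character creates a node only if that edge doesn't already exist:
  "pheazgfe" → 8 new (p, h, e, a, z, g, f, e)
  "ptb" → prefix "p" already present; 2 new (t, b)
  "pfaybwx" → prefix "p" already present; 6 new (f, a, y, b, w, x)
  "pnnlecq" → prefix "p" already present; 6 new (n, n, l, e, c, q)
  "pvmjgjkd" → prefix "p" already present; 7 new (v, m, j, g, j, k, d)
  "pho" → prefix "ph" already present; 1 new (o)
  "pvqecmak" → prefix "pv" already present; 6 new (q, e, c, m, a, k)
  "prvtvakvxbt" → prefix "p" already present; 10 new (r, v, t, v, a, k, v, x, b, t)
  "pn" → prefix "pn" already present; 0 new (none)
  "pwy" → prefix "p" already present; 2 new (w, y)
  "pxqtsrmv" → prefix "p" already present; 7 new (x, q, t, s, r, m, v)
  "pvaemxrzr" → prefix "pv" already present; 7 new (a, e, m, x, r, z, r)
  "ptufssm" → prefix "pt" already present; 5 new (u, f, s, s, m)
  "plhdcvpxskc" → prefix "p" already present; 10 new (l, h, d, c, v, p, x, s, k, c)
  "pb" → prefix "p" already present; 1 new (b)
  "pmequatvmia" → prefix "p" already present; 10 new (m, e, q, u, a, t, v, m, i, a)
  "paqxjhq" → prefix "p" already present; 6 new (a, q, x, j, h, q)
  "pbzwhknyc" → prefix "pb" already present; 7 new (z, w, h, k, n, y, c)
Total nodes = 8 + 2 + 6 + 6 + 7 + 1 + 6 + 10 + 0 + 2 + 7 + 7 + 5 + 10 + 1 + 10 + 6 + 7 = 101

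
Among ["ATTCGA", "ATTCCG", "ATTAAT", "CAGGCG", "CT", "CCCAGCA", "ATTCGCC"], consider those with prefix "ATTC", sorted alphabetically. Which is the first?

ATTCCG

Filter for "ATTC…" and sort: "ATTCCG", "ATTCGA", "ATTCGCC"
The 1st is ATTCCG.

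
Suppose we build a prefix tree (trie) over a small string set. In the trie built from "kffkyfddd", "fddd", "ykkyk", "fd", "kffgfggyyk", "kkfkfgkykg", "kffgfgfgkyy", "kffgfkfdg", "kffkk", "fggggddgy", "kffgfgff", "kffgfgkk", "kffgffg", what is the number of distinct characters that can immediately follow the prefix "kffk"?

Walk "kffk" from the root, arriving at one node.
Distinct next characters after "kffk": k, y.
That node has 2 child edges.

2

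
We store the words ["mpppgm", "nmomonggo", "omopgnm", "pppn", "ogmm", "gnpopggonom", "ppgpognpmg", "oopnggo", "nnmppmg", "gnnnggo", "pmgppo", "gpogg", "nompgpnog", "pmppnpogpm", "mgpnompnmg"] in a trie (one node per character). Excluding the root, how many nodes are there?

99

For each word, the new-node count is its length minus the longest prefix already in the trie:
  "mpppgm" → 6 new (m, p, p, p, g, m)
  "nmomonggo" → 9 new (n, m, o, m, o, n, g, g, o)
  "omopgnm" → 7 new (o, m, o, p, g, n, m)
  "pppn" → 4 new (p, p, p, n)
  "ogmm" → prefix "o" already present; 3 new (g, m, m)
  "gnpopggonom" → 11 new (g, n, p, o, p, g, g, o, n, o, m)
  "ppgpognpmg" → prefix "pp" already present; 8 new (g, p, o, g, n, p, m, g)
  "oopnggo" → prefix "o" already present; 6 new (o, p, n, g, g, o)
  "nnmppmg" → prefix "n" already present; 6 new (n, m, p, p, m, g)
  "gnnnggo" → prefix "gn" already present; 5 new (n, n, g, g, o)
  "pmgppo" → prefix "p" already present; 5 new (m, g, p, p, o)
  "gpogg" → prefix "g" already present; 4 new (p, o, g, g)
  "nompgpnog" → prefix "n" already present; 8 new (o, m, p, g, p, n, o, g)
  "pmppnpogpm" → prefix "pm" already present; 8 new (p, p, n, p, o, g, p, m)
  "mgpnompnmg" → prefix "m" already present; 9 new (g, p, n, o, m, p, n, m, g)
Total nodes = 6 + 9 + 7 + 4 + 3 + 11 + 8 + 6 + 6 + 5 + 5 + 4 + 8 + 8 + 9 = 99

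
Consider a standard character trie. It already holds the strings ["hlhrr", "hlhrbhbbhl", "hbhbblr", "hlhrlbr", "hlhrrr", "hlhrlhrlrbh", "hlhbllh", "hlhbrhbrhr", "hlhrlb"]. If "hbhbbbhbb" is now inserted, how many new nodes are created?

4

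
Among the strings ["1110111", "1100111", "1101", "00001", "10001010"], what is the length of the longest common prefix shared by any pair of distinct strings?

Equivalently: take the maximum, over all pairs, of their longest common prefix length.
"1100111" and "1101" agree on "110" (3 characters) before diverging; nothing deeper is shared.
Longest shared-prefix length: 3

3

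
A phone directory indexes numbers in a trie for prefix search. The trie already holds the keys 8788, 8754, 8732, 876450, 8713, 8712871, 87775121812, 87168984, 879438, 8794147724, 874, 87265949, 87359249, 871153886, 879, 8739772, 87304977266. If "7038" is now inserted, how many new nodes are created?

"7038" shares no prefix with any stored word, so all 4 characters open new nodes.
4 − 0 = 4 new nodes.

4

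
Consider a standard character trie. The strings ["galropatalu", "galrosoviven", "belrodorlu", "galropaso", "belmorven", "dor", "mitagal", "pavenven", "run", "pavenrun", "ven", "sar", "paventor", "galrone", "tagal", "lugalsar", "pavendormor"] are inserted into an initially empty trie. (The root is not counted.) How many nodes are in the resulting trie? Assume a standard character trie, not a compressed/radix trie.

Trace insertions, counting only characters that open a new branch:
  "galropatalu" → 11 new (g, a, l, r, o, p, a, t, a, l, u)
  "galrosoviven" → prefix "galro" already present; 7 new (s, o, v, i, v, e, n)
  "belrodorlu" → 10 new (b, e, l, r, o, d, o, r, l, u)
  "galropaso" → prefix "galropa" already present; 2 new (s, o)
  "belmorven" → prefix "bel" already present; 6 new (m, o, r, v, e, n)
  "dor" → 3 new (d, o, r)
  "mitagal" → 7 new (m, i, t, a, g, a, l)
  "pavenven" → 8 new (p, a, v, e, n, v, e, n)
  "run" → 3 new (r, u, n)
  "pavenrun" → prefix "paven" already present; 3 new (r, u, n)
  "ven" → 3 new (v, e, n)
  "sar" → 3 new (s, a, r)
  "paventor" → prefix "paven" already present; 3 new (t, o, r)
  "galrone" → prefix "galro" already present; 2 new (n, e)
  "tagal" → 5 new (t, a, g, a, l)
  "lugalsar" → 8 new (l, u, g, a, l, s, a, r)
  "pavendormor" → prefix "paven" already present; 6 new (d, o, r, m, o, r)
Total nodes = 11 + 7 + 10 + 2 + 6 + 3 + 7 + 8 + 3 + 3 + 3 + 3 + 3 + 2 + 5 + 8 + 6 = 90

90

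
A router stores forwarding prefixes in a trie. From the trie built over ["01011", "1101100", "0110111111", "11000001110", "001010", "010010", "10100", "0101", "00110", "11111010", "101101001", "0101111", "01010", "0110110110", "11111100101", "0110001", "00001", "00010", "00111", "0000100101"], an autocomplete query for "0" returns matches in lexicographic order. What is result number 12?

0110001

DFS of the "0" subtree visits, in order: "00001", "0000100101", "00010", "001010", "00110", "00111", "010010", "0101", "01010", "01011", "0101111", "0110001", "0110110110", "0110111111"
Position 12: 0110001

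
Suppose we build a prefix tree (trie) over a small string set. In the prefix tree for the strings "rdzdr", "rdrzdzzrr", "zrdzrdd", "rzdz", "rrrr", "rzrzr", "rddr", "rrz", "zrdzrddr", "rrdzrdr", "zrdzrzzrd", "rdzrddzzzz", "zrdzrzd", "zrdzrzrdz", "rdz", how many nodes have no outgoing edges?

Leaves are exactly the stored words that no other stored word extends.
Those words: "rddr", "rdrzdzzrr", "rdzdr", "rdzrddzzzz", "rrdzrdr", "rrrr", "rrz", "rzdz", "rzrzr", "zrdzrddr", "zrdzrzd", "zrdzrzrdz", "zrdzrzzrd"
Leaf count: 13

13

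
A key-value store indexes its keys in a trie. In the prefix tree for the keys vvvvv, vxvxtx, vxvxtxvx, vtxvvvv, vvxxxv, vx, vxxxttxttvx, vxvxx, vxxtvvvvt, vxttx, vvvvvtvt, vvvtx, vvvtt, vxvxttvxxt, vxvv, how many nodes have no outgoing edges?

A leaf is a node with no children — equivalently, the end of a word that is not a proper prefix of any other stored word.
Those words: "vtxvvvv", "vvvtt", "vvvtx", "vvvvvtvt", "vvxxxv", "vxttx", "vxvv", "vxvxttvxxt", "vxvxtxvx", "vxvxx", "vxxtvvvvt", "vxxxttxttvx"
Leaf count: 12

12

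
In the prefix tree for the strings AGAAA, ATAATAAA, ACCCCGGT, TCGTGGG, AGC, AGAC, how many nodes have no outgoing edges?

6

Leaves are exactly the stored words that no other stored word extends.
Those words: "ACCCCGGT", "AGAAA", "AGAC", "AGC", "ATAATAAA", "TCGTGGG"
Leaf count: 6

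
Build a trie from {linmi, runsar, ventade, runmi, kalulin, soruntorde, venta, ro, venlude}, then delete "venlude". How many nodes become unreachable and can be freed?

4

After clearing the end-marker at "venlude", prune upward until reaching a node still needed by another word.
The suffix "lude" (4 nodes) is used only by "venlude"; the node for "ven" still has the child "t", so pruning stops there.
Nodes removed: 4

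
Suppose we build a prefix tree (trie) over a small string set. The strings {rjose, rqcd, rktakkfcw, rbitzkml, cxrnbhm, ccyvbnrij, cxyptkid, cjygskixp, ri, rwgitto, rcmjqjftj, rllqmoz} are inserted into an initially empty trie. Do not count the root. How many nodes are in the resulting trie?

73

Count nodes per top-level branch (shared prefixes stored once):
  'c'-branch (ccyvbnrij, cjygskixp, cxrnbhm, cxyptkid): 29 nodes
  'r'-branch (rbitzkml, rcmjqjftj, ri, rjose, rktakkfcw, rllqmoz, rqcd, rwgitto): 44 nodes
Sum: 73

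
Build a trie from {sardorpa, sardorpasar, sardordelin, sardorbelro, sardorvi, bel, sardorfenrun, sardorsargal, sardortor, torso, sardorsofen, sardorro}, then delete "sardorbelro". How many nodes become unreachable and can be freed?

5

Walk "sardorbelro" from the leaf back toward the root, removing each node that no remaining word uses.
The suffix "belro" (5 nodes) is used only by "sardorbelro"; the node for "sardor" still has the child "p", so pruning stops there.
Nodes removed: 5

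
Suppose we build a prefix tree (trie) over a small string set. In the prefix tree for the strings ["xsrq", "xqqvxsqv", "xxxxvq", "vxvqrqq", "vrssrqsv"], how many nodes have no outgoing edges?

5

A leaf is a node with no children — equivalently, the end of a word that is not a proper prefix of any other stored word.
Those words: "vrssrqsv", "vxvqrqq", "xqqvxsqv", "xsrq", "xxxxvq"
Leaf count: 5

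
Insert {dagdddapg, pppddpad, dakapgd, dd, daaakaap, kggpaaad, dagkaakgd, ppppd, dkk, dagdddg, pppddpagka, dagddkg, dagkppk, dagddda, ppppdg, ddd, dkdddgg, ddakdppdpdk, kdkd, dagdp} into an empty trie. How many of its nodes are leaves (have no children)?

A leaf is a node with no children — equivalently, the end of a word that is not a proper prefix of any other stored word.
Those words: "daaakaap", "dagdddapg", "dagdddg", "dagddkg", "dagdp", "dagkaakgd", "dagkppk", "dakapgd", "ddakdppdpdk", "ddd", "dkdddgg", "dkk", "kdkd", "kggpaaad", "pppddpad", "pppddpagka", "ppppdg"
Leaf count: 17

17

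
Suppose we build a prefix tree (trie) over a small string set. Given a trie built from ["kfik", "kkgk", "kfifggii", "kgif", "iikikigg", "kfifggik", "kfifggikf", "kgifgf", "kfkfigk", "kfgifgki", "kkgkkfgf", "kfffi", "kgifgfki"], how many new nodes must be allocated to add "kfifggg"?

The longest prefix of "kfifggg" already in the trie is "kfifgg" (length 6).
So 7 − 6 = 1 new nodes.

1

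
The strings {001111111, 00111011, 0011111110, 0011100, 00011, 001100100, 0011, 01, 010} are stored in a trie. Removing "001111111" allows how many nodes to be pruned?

0

Walk "001111111" from the leaf back toward the root, removing each node that no remaining word uses.
Every node on "001111111" is still needed (e.g. by "0011111110"), so nothing is freed.
Nodes removed: 0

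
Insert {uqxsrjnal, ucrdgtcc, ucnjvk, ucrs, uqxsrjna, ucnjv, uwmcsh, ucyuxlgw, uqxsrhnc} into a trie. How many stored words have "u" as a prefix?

Traverse to the node for "u", then collect every word in that subtree.
Words under "u": ucnjv, ucnjvk, ucrdgtcc, ucrs, ucyuxlgw, uqxsrhnc, uqxsrjna, uqxsrjnal, uwmcsh
Count: 9

9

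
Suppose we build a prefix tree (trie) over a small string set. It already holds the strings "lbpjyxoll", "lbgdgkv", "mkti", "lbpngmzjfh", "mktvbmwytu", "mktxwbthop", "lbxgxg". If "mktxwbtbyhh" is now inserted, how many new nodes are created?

Walking "mktxwbtbyhh" from the root, the first 7 characters ("mktxwbt") follow existing edges; "b" is the first miss.
Each of the 4 remaining characters creates one node.

4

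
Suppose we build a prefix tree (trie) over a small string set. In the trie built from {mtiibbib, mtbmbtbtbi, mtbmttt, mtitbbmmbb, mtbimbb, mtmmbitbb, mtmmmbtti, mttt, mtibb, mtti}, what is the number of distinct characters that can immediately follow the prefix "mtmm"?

2

The children of the "mtmm" node are the distinct next characters among strings starting with "mtmm".
Distinct next characters after "mtmm": b, m.
That node has 2 child edges.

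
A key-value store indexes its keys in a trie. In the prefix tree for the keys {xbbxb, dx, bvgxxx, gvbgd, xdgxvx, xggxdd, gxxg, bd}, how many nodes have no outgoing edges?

8

A leaf is a node with no children — equivalently, the end of a word that is not a proper prefix of any other stored word.
Those words: "bd", "bvgxxx", "dx", "gvbgd", "gxxg", "xbbxb", "xdgxvx", "xggxdd"
Leaf count: 8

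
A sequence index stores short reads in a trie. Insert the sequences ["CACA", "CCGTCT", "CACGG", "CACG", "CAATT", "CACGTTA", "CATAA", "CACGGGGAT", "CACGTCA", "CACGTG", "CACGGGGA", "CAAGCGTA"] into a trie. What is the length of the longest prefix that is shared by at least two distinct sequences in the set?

8

Look for the deepest trie node that still has at least two words in its subtree.
"CACGGGGA" and "CACGGGGAT" agree on "CACGGGGA" (8 characters) before diverging; nothing deeper is shared.
Longest shared-prefix length: 8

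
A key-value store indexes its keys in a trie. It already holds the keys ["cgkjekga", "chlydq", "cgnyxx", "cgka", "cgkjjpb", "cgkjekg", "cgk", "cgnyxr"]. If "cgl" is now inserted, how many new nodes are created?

"cg" is already a path in the trie; the remaining "l" must be added.
So 3 − 2 = 1 new nodes.

1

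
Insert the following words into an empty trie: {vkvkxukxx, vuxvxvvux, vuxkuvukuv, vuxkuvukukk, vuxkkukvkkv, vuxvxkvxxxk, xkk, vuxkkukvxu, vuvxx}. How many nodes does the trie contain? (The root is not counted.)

47

Insert word by word; a character creates a node only if that edge doesn't already exist:
  "vkvkxukxx" → 9 new (v, k, v, k, x, u, k, x, x)
  "vuxvxvvux" → prefix "v" already present; 8 new (u, x, v, x, v, v, u, x)
  "vuxkuvukuv" → prefix "vux" already present; 7 new (k, u, v, u, k, u, v)
  "vuxkuvukukk" → prefix "vuxkuvuku" already present; 2 new (k, k)
  "vuxkkukvkkv" → prefix "vuxk" already present; 7 new (k, u, k, v, k, k, v)
  "vuxvxkvxxxk" → prefix "vuxvx" already present; 6 new (k, v, x, x, x, k)
  "xkk" → 3 new (x, k, k)
  "vuxkkukvxu" → prefix "vuxkkukv" already present; 2 new (x, u)
  "vuvxx" → prefix "vu" already present; 3 new (v, x, x)
Total nodes = 9 + 8 + 7 + 2 + 7 + 6 + 3 + 2 + 3 = 47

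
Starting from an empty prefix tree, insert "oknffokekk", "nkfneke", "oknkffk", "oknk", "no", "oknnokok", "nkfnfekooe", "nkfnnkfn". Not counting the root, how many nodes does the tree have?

Trie structure (* marks end of a word):
(root)
├─ n
│  ├─ k
│  │  └─ f
│  │     └─ n
│  │        ├─ e
│  │        │  └─ k
│  │        │     └─ e *
│  │        ├─ f
│  │        │  └─ e
│  │        │     └─ k
│  │        │        └─ o
│  │        │           └─ o
│  │        │              └─ e *
│  │        └─ n
│  │           └─ k
│  │              └─ f
│  │                 └─ n *
│  └─ o *
└─ o
   └─ k
      └─ n
         ├─ f
         │  └─ f
         │     └─ o
         │        └─ k
         │           └─ e
         │              └─ k
         │                 └─ k *
         ├─ k *
         │  └─ f
         │     └─ f
         │        └─ k *
         └─ n
            └─ o
               └─ k
                  └─ o
                     └─ k *
Counting every labelled node above: 37.

37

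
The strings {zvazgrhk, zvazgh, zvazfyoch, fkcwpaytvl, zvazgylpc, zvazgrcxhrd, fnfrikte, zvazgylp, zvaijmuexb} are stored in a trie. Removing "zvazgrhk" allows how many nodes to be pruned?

A node on "zvazgrhk"'s path can go only if nothing else ends at it or branches off below it.
The suffix "hk" (2 nodes) is used only by "zvazgrhk"; the node for "zvazgr" still has the child "c", so pruning stops there.
Nodes removed: 2

2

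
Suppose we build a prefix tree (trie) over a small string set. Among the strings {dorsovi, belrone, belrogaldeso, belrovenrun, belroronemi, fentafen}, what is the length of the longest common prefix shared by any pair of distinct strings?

The deepest shared node is where two words last agree before diverging.
e.g. "belrogaldeso" and "belrone" share the prefix "belro" of length 5; no pair shares a longer one.
Longest shared-prefix length: 5

5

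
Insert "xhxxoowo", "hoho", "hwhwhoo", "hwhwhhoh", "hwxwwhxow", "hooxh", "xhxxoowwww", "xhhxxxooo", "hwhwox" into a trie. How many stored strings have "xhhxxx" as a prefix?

Traverse to the node for "xhhxxx", then collect every word in that subtree.
Words under "xhhxxx": xhhxxxooo
Count: 1

1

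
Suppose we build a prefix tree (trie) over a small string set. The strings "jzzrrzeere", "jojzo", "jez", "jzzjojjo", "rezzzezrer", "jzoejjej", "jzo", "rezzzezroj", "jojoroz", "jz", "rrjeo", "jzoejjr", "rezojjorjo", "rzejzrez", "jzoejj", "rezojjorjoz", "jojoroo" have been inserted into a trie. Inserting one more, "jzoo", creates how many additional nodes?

"jzo" is already a path in the trie; the remaining "o" must be added.
Each of the 1 remaining characters creates one node.

1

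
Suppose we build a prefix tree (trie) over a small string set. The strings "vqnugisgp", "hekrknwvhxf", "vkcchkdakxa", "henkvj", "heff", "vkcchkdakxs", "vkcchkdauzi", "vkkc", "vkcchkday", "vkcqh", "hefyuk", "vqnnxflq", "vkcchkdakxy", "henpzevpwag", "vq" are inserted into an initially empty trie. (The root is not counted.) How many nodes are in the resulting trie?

62

For each word, the new-node count is its length minus the longest prefix already in the trie:
  "vqnugisgp" → 9 new (v, q, n, u, g, i, s, g, p)
  "hekrknwvhxf" → 11 new (h, e, k, r, k, n, w, v, h, x, f)
  "vkcchkdakxa" → prefix "v" already present; 10 new (k, c, c, h, k, d, a, k, x, a)
  "henkvj" → prefix "he" already present; 4 new (n, k, v, j)
  "heff" → prefix "he" already present; 2 new (f, f)
  "vkcchkdakxs" → prefix "vkcchkdakx" already present; 1 new (s)
  "vkcchkdauzi" → prefix "vkcchkda" already present; 3 new (u, z, i)
  "vkkc" → prefix "vk" already present; 2 new (k, c)
  "vkcchkday" → prefix "vkcchkda" already present; 1 new (y)
  "vkcqh" → prefix "vkc" already present; 2 new (q, h)
  "hefyuk" → prefix "hef" already present; 3 new (y, u, k)
  "vqnnxflq" → prefix "vqn" already present; 5 new (n, x, f, l, q)
  "vkcchkdakxy" → prefix "vkcchkdakx" already present; 1 new (y)
  "henpzevpwag" → prefix "hen" already present; 8 new (p, z, e, v, p, w, a, g)
  "vq" → prefix "vq" already present; 0 new (none)
Total nodes = 9 + 11 + 10 + 4 + 2 + 1 + 3 + 2 + 1 + 2 + 3 + 5 + 1 + 8 + 0 = 62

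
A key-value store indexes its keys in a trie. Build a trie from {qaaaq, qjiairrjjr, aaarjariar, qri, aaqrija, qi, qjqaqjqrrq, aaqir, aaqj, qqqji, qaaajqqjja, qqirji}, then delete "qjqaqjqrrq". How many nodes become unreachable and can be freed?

8

A node on "qjqaqjqrrq"'s path can go only if nothing else ends at it or branches off below it.
The suffix "qaqjqrrq" (8 nodes) is used only by "qjqaqjqrrq"; the node for "qj" still has the child "i", so pruning stops there.
Nodes removed: 8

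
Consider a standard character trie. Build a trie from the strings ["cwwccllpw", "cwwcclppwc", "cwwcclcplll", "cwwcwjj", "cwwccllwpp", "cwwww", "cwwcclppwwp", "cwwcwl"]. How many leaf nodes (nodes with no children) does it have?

8

A leaf is a node with no children — equivalently, the end of a word that is not a proper prefix of any other stored word.
Those words: "cwwcclcplll", "cwwccllpw", "cwwccllwpp", "cwwcclppwc", "cwwcclppwwp", "cwwcwjj", "cwwcwl", "cwwww"
Leaf count: 8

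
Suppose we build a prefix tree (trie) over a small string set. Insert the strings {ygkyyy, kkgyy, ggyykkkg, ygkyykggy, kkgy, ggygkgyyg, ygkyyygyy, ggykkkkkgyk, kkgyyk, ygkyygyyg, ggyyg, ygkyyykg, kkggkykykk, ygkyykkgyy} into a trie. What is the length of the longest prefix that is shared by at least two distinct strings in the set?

6

The deepest shared node is where two words last agree before diverging.
e.g. "ygkyykggy" and "ygkyykkgyy" share the prefix "ygkyyk" of length 6; no pair shares a longer one.
Longest shared-prefix length: 6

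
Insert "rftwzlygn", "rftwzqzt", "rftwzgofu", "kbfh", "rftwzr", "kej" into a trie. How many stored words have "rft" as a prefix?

Traverse to the node for "rft", then collect every word in that subtree.
Matches: "rftwzgofu", "rftwzlygn", "rftwzqzt", "rftwzr"
Count: 4

4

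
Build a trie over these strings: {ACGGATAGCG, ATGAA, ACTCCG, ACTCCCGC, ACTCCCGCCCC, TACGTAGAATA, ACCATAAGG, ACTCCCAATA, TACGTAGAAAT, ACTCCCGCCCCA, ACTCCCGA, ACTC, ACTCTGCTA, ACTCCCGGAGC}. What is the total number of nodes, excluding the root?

Count nodes per top-level branch (shared prefixes stored once):
  'A'-branch (ACCATAAGG, ACGGATAGCG, ACTC, ACTCCCAATA, ACTCCCGA, ACTCCCGC, ACTCCCGCCCC, ACTCCCGCCCCA, ACTCCCGGAGC, ACTCCG, ACTCTGCTA, ATGAA): 46 nodes
  'T'-branch (TACGTAGAAAT, TACGTAGAATA): 13 nodes
Sum: 59

59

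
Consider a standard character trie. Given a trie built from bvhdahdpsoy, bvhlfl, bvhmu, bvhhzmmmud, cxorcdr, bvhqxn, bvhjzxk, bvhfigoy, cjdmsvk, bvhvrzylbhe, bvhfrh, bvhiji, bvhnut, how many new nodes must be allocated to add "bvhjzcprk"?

4

"bvhjz" is already a path in the trie; the remaining "cprk" must be added.
Each of the 4 remaining characters creates one node.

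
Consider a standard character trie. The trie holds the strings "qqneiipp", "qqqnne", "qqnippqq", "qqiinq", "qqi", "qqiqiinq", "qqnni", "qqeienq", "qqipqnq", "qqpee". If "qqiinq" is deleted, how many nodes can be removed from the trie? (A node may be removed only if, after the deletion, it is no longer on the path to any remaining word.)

3

Walk "qqiinq" from the leaf back toward the root, removing each node that no remaining word uses.
The suffix "inq" (3 nodes) is used only by "qqiinq"; the node for "qqi" still has the child "q", so pruning stops there.
Nodes removed: 3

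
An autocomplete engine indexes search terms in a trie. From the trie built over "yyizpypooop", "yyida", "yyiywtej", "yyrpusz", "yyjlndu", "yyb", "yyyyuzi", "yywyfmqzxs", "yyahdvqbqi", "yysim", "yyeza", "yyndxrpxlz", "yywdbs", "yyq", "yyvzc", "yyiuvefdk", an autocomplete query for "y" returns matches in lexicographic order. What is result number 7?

yyizpypooop

Words with prefix "y", in lexicographic order: "yyahdvqbqi", "yyb", "yyeza", "yyida", "yyiuvefdk", "yyiywtej", "yyizpypooop", "yyjlndu", "yyndxrpxlz", "yyq", "yyrpusz", "yysim", "yyvzc", "yywdbs", "yywyfmqzxs", "yyyyuzi"
The 7th is yyizpypooop.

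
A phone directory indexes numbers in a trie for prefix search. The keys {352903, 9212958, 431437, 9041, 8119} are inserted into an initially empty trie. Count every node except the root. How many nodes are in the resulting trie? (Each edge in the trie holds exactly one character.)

26

For each word, the new-node count is its length minus the longest prefix already in the trie:
  "352903" → 6 new (3, 5, 2, 9, 0, 3)
  "9212958" → 7 new (9, 2, 1, 2, 9, 5, 8)
  "431437" → 6 new (4, 3, 1, 4, 3, 7)
  "9041" → prefix "9" already present; 3 new (0, 4, 1)
  "8119" → 4 new (8, 1, 1, 9)
Total nodes = 6 + 7 + 6 + 3 + 4 = 26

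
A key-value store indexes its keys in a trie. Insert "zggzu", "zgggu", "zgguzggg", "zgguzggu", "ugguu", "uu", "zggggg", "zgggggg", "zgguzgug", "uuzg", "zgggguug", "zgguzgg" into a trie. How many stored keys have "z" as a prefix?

9

Walk to "z"; the words in its subtree are exactly those with that prefix.
Words under "z": zggggg, zgggggg, zgggguug, zgggu, zgguzgg, zgguzggg, zgguzggu, zgguzgug, zggzu
Count: 9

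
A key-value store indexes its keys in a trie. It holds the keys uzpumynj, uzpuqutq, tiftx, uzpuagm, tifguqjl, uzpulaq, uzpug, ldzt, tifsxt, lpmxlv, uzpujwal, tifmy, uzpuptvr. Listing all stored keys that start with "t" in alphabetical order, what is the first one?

tifguqjl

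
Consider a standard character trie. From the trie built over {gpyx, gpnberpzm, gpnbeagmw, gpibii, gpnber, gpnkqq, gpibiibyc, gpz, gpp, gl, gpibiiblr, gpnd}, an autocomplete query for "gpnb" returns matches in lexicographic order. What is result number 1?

gpnbeagmw

DFS of the "gpnb" subtree visits, in order: "gpnbeagmw", "gpnber", "gpnberpzm"
Position 1: gpnbeagmw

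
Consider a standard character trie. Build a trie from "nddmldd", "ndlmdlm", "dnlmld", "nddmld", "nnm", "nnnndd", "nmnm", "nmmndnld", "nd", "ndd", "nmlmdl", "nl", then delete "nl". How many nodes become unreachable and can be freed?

1

Walk "nl" from the leaf back toward the root, removing each node that no remaining word uses.
The suffix "l" (1 node) is used only by "nl"; the node for "n" still has the child "d", so pruning stops there.
Nodes removed: 1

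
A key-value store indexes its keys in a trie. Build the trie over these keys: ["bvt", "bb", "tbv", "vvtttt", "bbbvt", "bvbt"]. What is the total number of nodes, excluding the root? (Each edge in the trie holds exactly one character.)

Trie structure (* marks end of a word):
(root)
├─ b
│  ├─ b *
│  │  └─ b
│  │     └─ v
│  │        └─ t *
│  └─ v
│     ├─ b
│     │  └─ t *
│     └─ t *
├─ t
│  └─ b
│     └─ v *
└─ v
   └─ v
      └─ t
         └─ t
            └─ t
               └─ t *
Counting every labelled node above: 18.

18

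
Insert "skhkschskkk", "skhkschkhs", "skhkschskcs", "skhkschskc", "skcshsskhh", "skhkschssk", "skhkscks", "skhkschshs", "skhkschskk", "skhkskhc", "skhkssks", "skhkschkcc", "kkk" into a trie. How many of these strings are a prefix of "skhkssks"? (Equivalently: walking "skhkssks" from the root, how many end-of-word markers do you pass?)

1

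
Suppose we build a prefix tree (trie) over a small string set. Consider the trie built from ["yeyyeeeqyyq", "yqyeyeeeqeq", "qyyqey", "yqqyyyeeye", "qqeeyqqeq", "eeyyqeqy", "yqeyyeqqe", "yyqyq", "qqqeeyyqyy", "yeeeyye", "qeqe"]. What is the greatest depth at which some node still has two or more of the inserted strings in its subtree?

2

Equivalently: take the maximum, over all pairs, of their longest common prefix length.
"qqeeyqqeq" and "qqqeeyyqyy" agree on "qq" (2 characters) before diverging; nothing deeper is shared.
Longest shared-prefix length: 2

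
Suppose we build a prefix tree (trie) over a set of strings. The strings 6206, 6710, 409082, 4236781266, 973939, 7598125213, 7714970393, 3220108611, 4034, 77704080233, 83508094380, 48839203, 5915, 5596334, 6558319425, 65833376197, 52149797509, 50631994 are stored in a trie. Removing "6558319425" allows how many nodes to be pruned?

Walk "6558319425" from the leaf back toward the root, removing each node that no remaining word uses.
The suffix "58319425" (8 nodes) is used only by "6558319425"; the node for "65" still has the child "8", so pruning stops there.
Nodes removed: 8

8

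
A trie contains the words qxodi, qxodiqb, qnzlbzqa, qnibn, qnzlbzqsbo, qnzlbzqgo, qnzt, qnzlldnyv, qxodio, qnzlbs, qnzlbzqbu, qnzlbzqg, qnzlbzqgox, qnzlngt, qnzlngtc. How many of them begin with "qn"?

Walk to "qn"; the words in its subtree are exactly those with that prefix.
Matches: "qnibn", "qnzlbs", "qnzlbzqa", "qnzlbzqbu", "qnzlbzqg", "qnzlbzqgo", "qnzlbzqgox", "qnzlbzqsbo", "qnzlldnyv", "qnzlngt", "qnzlngtc", "qnzt"
Count: 12

12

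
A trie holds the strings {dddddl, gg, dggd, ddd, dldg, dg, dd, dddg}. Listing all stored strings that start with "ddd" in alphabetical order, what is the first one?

ddd

Words with prefix "ddd", in lexicographic order: "ddd", "dddddl", "dddg"
The 1st is ddd.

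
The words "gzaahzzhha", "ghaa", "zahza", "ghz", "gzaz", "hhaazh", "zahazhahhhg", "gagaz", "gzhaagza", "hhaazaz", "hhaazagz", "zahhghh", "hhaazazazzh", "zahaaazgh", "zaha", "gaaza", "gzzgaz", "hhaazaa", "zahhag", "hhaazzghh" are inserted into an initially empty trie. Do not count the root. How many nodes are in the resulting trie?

75

For each word, the new-node count is its length minus the longest prefix already in the trie:
  "gzaahzzhha" → 10 new (g, z, a, a, h, z, z, h, h, a)
  "ghaa" → prefix "g" already present; 3 new (h, a, a)
  "zahza" → 5 new (z, a, h, z, a)
  "ghz" → prefix "gh" already present; 1 new (z)
  "gzaz" → prefix "gza" already present; 1 new (z)
  "hhaazh" → 6 new (h, h, a, a, z, h)
  "zahazhahhhg" → prefix "zah" already present; 8 new (a, z, h, a, h, h, h, g)
  "gagaz" → prefix "g" already present; 4 new (a, g, a, z)
  "gzhaagza" → prefix "gz" already present; 6 new (h, a, a, g, z, a)
  "hhaazaz" → prefix "hhaaz" already present; 2 new (a, z)
  "hhaazagz" → prefix "hhaaza" already present; 2 new (g, z)
  "zahhghh" → prefix "zah" already present; 4 new (h, g, h, h)
  "hhaazazazzh" → prefix "hhaazaz" already present; 4 new (a, z, z, h)
  "zahaaazgh" → prefix "zaha" already present; 5 new (a, a, z, g, h)
  "zaha" → prefix "zaha" already present; 0 new (none)
  "gaaza" → prefix "ga" already present; 3 new (a, z, a)
  "gzzgaz" → prefix "gz" already present; 4 new (z, g, a, z)
  "hhaazaa" → prefix "hhaaza" already present; 1 new (a)
  "zahhag" → prefix "zahh" already present; 2 new (a, g)
  "hhaazzghh" → prefix "hhaaz" already present; 4 new (z, g, h, h)
Total nodes = 10 + 3 + 5 + 1 + 1 + 6 + 8 + 4 + 6 + 2 + 2 + 4 + 4 + 5 + 0 + 3 + 4 + 1 + 2 + 4 = 75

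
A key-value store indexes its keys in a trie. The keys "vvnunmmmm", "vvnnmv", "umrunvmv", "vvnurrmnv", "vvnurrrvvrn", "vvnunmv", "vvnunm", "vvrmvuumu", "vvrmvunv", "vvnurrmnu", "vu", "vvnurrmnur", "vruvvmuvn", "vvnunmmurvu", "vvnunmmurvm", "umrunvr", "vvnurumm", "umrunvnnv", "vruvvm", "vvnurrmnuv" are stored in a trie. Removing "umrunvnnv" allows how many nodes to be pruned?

After clearing the end-marker at "umrunvnnv", prune upward until reaching a node still needed by another word.
The suffix "nnv" (3 nodes) is used only by "umrunvnnv"; the node for "umrunv" still has the child "m", so pruning stops there.
Nodes removed: 3

3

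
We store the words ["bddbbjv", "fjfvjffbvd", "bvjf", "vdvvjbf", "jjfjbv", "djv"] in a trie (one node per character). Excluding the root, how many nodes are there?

36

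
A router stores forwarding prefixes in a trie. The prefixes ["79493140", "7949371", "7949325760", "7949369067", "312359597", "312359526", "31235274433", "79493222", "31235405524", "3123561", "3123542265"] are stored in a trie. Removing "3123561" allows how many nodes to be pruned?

2

Walk "3123561" from the leaf back toward the root, removing each node that no remaining word uses.
The suffix "61" (2 nodes) is used only by "3123561"; the node for "31235" still has the child "9", so pruning stops there.
Nodes removed: 2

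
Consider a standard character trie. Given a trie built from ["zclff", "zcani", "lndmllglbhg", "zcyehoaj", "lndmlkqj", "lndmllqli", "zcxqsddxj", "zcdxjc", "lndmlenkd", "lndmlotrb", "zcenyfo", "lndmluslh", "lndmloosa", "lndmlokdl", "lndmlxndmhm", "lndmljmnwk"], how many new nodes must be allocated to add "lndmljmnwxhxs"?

"lndmljmnw" is already a path in the trie; the remaining "xhxs" must be added.
New nodes needed: |"lndmljmnwxhxs"| − 9 = 13 − 9 = 4.

4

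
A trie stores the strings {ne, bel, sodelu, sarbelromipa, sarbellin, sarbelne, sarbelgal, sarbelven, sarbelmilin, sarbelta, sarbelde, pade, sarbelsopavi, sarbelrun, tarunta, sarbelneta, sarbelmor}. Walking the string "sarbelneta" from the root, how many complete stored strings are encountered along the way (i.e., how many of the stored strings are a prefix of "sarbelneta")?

2

Walk "sarbelneta" from the root; an end-of-word marker is hit whenever a stored word is a prefix of "sarbelneta".
Prefixes of the query that are stored words: "sarbelne", "sarbelneta"
Count: 2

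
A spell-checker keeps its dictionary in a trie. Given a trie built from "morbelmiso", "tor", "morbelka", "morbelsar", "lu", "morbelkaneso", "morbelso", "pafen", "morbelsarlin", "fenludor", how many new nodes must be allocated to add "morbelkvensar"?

The longest prefix of "morbelkvensar" already in the trie is "morbelk" (length 7).
So 13 − 7 = 6 new nodes.

6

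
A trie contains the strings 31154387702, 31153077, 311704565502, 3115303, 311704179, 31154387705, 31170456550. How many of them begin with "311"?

Walk to "311"; the words in its subtree are exactly those with that prefix.
Words under "311": 3115303, 31153077, 31154387702, 31154387705, 311704179, 31170456550, 311704565502
Count: 7

7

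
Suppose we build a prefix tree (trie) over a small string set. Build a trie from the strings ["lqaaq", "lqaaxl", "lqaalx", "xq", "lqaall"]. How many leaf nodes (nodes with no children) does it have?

5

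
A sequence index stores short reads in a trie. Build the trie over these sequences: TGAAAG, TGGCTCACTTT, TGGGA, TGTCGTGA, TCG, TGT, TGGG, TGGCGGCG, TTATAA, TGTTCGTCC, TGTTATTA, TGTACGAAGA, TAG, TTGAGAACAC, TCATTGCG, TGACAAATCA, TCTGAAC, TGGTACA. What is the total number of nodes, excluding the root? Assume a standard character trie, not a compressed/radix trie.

Count nodes per top-level branch (shared prefixes stored once):
  'T'-branch (TAG, TCATTGCG, TCG, TCTGAAC, TGAAAG, TGACAAATCA, TGGCGGCG, TGGCTCACTTT, TGGG, TGGGA, TGGTACA, TGT, TGTACGAAGA, TGTCGTGA, TGTTATTA, TGTTCGTCC, TTATAA, TTGAGAACAC): 83 nodes
Sum: 83

83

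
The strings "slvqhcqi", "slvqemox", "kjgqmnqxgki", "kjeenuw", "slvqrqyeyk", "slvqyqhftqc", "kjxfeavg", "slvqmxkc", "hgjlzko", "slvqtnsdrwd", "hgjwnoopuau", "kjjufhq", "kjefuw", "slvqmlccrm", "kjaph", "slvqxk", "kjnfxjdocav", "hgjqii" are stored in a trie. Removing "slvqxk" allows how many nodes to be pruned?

2

After clearing the end-marker at "slvqxk", prune upward until reaching a node still needed by another word.
The suffix "xk" (2 nodes) is used only by "slvqxk"; the node for "slvq" still has the child "h", so pruning stops there.
Nodes removed: 2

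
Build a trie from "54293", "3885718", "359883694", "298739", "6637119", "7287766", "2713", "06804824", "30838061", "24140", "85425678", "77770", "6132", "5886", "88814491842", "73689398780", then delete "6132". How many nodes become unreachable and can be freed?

3

After clearing the end-marker at "6132", prune upward until reaching a node still needed by another word.
The suffix "132" (3 nodes) is used only by "6132"; the node for "6" still has the child "6", so pruning stops there.
Nodes removed: 3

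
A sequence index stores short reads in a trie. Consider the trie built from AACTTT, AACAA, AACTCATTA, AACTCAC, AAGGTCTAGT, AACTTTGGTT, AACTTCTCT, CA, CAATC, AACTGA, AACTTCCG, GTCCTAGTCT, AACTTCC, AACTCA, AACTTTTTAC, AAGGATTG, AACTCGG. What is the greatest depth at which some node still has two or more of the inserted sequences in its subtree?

7

Equivalently: take the maximum, over all pairs, of their longest common prefix length.
"AACTTCC" and "AACTTCCG" agree on "AACTTCC" (7 characters) before diverging; nothing deeper is shared.
Longest shared-prefix length: 7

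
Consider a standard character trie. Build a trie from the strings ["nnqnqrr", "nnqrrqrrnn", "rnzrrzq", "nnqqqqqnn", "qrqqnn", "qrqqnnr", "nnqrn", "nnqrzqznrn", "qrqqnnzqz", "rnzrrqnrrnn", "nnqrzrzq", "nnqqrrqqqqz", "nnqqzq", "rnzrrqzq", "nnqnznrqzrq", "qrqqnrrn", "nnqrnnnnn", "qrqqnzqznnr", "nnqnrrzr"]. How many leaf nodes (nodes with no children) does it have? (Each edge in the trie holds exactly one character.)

17

A leaf is a node with no children — equivalently, the end of a word that is not a proper prefix of any other stored word.
Those words: "nnqnqrr", "nnqnrrzr", "nnqnznrqzrq", "nnqqqqqnn", "nnqqrrqqqqz", "nnqqzq", "nnqrnnnnn", "nnqrrqrrnn", "nnqrzqznrn", "nnqrzrzq", "qrqqnnr", "qrqqnnzqz", "qrqqnrrn", "qrqqnzqznnr", "rnzrrqnrrnn", "rnzrrqzq", "rnzrrzq"
Leaf count: 17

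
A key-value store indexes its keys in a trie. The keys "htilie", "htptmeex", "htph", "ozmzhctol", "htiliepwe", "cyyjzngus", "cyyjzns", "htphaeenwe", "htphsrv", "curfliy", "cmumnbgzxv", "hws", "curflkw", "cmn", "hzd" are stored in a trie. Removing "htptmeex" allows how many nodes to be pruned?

A node on "htptmeex"'s path can go only if nothing else ends at it or branches off below it.
The suffix "tmeex" (5 nodes) is used only by "htptmeex"; the node for "htp" still has the child "h", so pruning stops there.
Nodes removed: 5

5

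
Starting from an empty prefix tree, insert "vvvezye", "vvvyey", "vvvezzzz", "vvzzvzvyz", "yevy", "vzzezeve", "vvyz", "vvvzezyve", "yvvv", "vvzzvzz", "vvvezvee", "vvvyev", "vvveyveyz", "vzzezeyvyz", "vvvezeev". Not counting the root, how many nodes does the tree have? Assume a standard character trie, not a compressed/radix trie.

59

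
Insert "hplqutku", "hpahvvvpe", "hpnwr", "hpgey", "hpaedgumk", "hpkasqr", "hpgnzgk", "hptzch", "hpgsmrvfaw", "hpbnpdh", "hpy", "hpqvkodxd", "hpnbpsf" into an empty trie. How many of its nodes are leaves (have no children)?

13

Leaves are exactly the stored words that no other stored word extends.
Those words: "hpaedgumk", "hpahvvvpe", "hpbnpdh", "hpgey", "hpgnzgk", "hpgsmrvfaw", "hpkasqr", "hplqutku", "hpnbpsf", "hpnwr", "hpqvkodxd", "hptzch", "hpy"
Leaf count: 13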